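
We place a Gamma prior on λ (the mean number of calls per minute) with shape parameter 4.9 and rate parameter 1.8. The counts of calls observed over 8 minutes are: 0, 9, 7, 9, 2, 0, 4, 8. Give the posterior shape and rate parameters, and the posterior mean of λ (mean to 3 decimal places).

Posterior: Gamma(shape=43.9, rate=9.8); mean ≈ 4.480

The Poisson likelihood adds the total count to the shape and the number of exposure periods to the rate. Here ∑xᵢ = 39 and n = 8, so shape 4.9→43.9 and rate 1.8→9.8.
Posterior mean = shape/rate = 43.9/9.8 = 4.480.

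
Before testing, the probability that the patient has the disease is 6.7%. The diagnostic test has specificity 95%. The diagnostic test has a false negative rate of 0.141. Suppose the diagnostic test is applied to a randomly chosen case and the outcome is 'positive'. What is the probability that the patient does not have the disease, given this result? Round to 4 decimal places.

Let H be the event that the patient has the disease. P(H) = 0.067, so P(¬H) = 0.933. With E the 'positive' result, P(E|H) = 0.859 and P(E|¬H) = 0.05.
P(E) = 0.859·0.067 + 0.05·0.933 = 0.057553 + 0.046650 = 0.10420.
By Bayes' theorem, P(H|E) = 0.057553 / 0.10420 = 0.5523. Hence P(¬H|E) = 1 − 0.5523 = 0.4477.

P(¬H | E) ≈ 0.4477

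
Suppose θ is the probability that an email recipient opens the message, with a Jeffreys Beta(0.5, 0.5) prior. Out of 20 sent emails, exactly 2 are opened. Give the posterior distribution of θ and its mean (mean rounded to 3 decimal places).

Posterior: Beta(2.5, 18.5); mean ≈ 0.119

The binomial likelihood is conjugate to the Beta prior: with 2 successes and 18 failures, the posterior is Beta(0.5+2, 0.5+18) = Beta(2.5, 18.5).
E[θ | data] = 2.5/(2.5+18.5) = 0.119.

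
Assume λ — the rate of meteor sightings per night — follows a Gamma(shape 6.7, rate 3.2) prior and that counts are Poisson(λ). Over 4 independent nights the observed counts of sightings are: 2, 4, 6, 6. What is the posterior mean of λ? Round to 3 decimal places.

The Poisson likelihood adds the total count to the shape and the number of exposure periods to the rate. Here ∑xᵢ = 18 and n = 4, so shape 6.7→24.7 and rate 3.2→7.2.
Posterior mean = shape/rate = 24.7/7.2 = 3.431.

Posterior mean ≈ 3.431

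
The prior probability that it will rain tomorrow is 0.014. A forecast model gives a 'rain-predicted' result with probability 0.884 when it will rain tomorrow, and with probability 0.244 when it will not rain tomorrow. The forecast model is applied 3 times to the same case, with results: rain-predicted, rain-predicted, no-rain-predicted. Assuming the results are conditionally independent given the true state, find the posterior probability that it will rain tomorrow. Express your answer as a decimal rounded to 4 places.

Posterior P(H) ≈ 0.0278

Let H be the event that it will rain tomorrow; start with P(H) = 0.014. P('rain-predicted'|H) = 0.884, P('rain-predicted'|¬H) = 0.244.
Update on result 1 ('rain-predicted'): P(H) ← 0.884·0.0140 / (0.884·0.0140 + 0.244·0.9860) = 0.012376/0.25296 = 0.0489.
Update on result 2 ('rain-predicted'): P(H) ← 0.884·0.0489 / (0.884·0.0489 + 0.244·0.9511) = 0.043249/0.27531 = 0.1571.
Update on result 3 ('no-rain-predicted'): P(H) ← 0.116·0.1571 / (0.116·0.1571 + 0.756·0.8429) = 0.018223/0.65546 = 0.0278.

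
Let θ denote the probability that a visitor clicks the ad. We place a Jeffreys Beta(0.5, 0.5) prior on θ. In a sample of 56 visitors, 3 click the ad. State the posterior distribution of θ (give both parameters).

The binomial likelihood is conjugate to the Beta prior: with 3 successes and 53 failures, the posterior is Beta(0.5+3, 0.5+53) = Beta(3.5, 53.5).

Posterior: Beta(3.5, 53.5)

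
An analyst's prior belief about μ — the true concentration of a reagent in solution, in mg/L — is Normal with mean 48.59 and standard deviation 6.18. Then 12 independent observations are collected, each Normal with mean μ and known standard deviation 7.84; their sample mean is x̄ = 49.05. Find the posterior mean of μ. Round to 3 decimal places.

Prior precision 1/τ₀² = 1/6.18² = 0.0261832; data precision n/σ² = 12/7.84² = 0.195231.
Posterior precision = 0.0261832 + 0.195231 = 0.221414.
Posterior mean = (0.0261832·48.59 + 0.195231·49.05) / 0.221414 = 48.996.

Posterior mean ≈ 48.996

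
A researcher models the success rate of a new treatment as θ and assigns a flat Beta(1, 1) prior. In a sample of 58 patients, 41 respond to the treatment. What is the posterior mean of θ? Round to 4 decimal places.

Observing 41 successes and 17 failures updates Beta(1, 1) by adding the success and failure counts to the two shape parameters: α = 1+41 = 42, β = 1+17 = 18.
Posterior mean = α/(α+β) = 42/60 = 0.7000.

Posterior mean ≈ 0.7000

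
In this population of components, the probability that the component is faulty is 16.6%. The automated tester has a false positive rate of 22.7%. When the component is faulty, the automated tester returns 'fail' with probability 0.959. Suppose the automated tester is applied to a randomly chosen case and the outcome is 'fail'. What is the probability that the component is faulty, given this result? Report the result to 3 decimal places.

P(H | E) ≈ 0.457

Write H for 'the component is faulty'. Prior odds H:¬H = 0.166/0.834 = 0.19904. For the 'fail' outcome, the likelihood ratio is 0.959/0.227 = 4.2247.
Posterior odds = 0.19904 × 4.2247 = 0.84088, so P(H|E) = 0.84088/(1+0.84088) = 0.457.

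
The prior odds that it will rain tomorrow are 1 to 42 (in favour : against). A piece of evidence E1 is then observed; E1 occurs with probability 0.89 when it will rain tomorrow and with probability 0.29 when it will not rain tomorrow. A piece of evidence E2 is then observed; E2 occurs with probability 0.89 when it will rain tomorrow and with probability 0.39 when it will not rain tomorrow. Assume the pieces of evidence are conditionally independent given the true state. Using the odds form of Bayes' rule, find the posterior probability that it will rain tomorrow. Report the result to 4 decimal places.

Prior odds = 1/42 = 0.023810.
Likelihood ratio for E1 = 0.89/0.29 = 3.0690.
Likelihood ratio for E2 = 0.89/0.39 = 2.2821.
Posterior odds = prior odds × LR₁ × LR₂ = 0.16675.
Posterior probability = odds/(1+odds) = 0.16675/1.1668 = 0.1429.

Posterior probability ≈ 0.1429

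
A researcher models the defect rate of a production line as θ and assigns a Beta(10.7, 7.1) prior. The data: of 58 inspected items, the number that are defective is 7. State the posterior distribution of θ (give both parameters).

Posterior: Beta(17.7, 58.1)

Observing 7 successes and 51 failures updates Beta(10.7, 7.1) by adding the success and failure counts to the two shape parameters: α = 10.7+7 = 17.7, β = 7.1+51 = 58.1.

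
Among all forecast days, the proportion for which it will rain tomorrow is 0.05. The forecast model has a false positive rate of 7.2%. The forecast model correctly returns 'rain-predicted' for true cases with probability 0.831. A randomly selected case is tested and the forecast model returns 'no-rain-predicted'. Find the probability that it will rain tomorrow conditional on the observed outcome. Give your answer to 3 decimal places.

P(H | E) ≈ 0.009

Let H be the event that it will rain tomorrow. P(H) = 0.05, so P(¬H) = 0.95. With E the 'no-rain-predicted' result, P(E|H) = 0.169 and P(E|¬H) = 0.928.
P(E) = 0.169·0.05 + 0.928·0.95 = 0.0084500 + 0.88160 = 0.89005.
By Bayes' theorem, P(H|E) = 0.0084500 / 0.89005 = 0.009.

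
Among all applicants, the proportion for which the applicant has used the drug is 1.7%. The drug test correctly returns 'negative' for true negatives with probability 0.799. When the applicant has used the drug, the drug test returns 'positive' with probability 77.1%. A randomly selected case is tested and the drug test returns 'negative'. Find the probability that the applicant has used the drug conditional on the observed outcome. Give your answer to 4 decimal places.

P(H | E) ≈ 0.0049

Let H be the event that the applicant has used the drug. P(H) = 0.017, so P(¬H) = 0.983. With E the 'negative' result, P(E|H) = 0.229 and P(E|¬H) = 0.799.
P(E) = 0.229·0.017 + 0.799·0.983 = 0.0038930 + 0.78542 = 0.78931.
By Bayes' theorem, P(H|E) = 0.0038930 / 0.78931 = 0.0049.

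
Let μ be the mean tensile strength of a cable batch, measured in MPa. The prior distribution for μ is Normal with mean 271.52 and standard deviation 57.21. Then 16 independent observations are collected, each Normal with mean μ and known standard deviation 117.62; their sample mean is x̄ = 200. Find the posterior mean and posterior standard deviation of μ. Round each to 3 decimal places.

Posterior mean ≈ 214.946; posterior SD ≈ 26.153

Prior precision 1/τ₀² = 1/57.21² = 0.00030553; data precision n/σ² = 16/117.62² = 0.00115653.
Posterior precision = 0.00030553 + 0.00115653 = 0.00146206, giving posterior SD = 1/√0.00146206 = 26.153.
Posterior mean = (0.00030553·271.52 + 0.00115653·200) / 0.00146206 = 214.946.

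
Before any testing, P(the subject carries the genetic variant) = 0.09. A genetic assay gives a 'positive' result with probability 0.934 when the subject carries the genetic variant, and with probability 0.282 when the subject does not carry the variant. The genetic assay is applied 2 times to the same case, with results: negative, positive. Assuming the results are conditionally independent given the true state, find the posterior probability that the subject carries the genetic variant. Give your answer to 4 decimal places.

With H the event that the subject carries the genetic variant, the joint likelihood of the observed sequence is P(data|H) = 0.066·0.934 = 0.061644 and P(data|¬H) = 0.718·0.282 = 0.20248.
Bayes: P(H|data) = 0.09·0.061644 / (0.09·0.061644 + 0.91·0.20248) = 0.0055480/0.18980 = 0.0292.

Posterior P(H) ≈ 0.0292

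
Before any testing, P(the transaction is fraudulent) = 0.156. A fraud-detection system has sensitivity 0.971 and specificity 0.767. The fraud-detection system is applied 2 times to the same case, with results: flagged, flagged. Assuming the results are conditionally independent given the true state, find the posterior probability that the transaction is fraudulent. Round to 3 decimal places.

Posterior P(H) ≈ 0.762

Let H be the event that the transaction is fraudulent; start with P(H) = 0.156. P('flagged'|H) = 0.971, P('flagged'|¬H) = 0.233.
Update on result 1 ('flagged'): P(H) ← 0.971·0.1560 / (0.971·0.1560 + 0.233·0.8440) = 0.15148/0.34813 = 0.4351.
Update on result 2 ('flagged'): P(H) ← 0.971·0.4351 / (0.971·0.4351 + 0.233·0.5649) = 0.42250/0.55412 = 0.7625.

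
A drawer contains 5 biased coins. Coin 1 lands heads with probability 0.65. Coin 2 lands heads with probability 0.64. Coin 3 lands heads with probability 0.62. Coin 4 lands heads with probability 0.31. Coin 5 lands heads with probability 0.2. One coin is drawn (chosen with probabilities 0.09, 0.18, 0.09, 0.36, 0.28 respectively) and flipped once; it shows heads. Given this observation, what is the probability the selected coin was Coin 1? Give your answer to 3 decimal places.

Posterior probability ≈ 0.147

Tabulate prior·likelihood by source: [1] prior 0.09, lik 0.65, product 0.05850; [2] prior 0.18, lik 0.64, product 0.1152; [3] prior 0.09, lik 0.62, product 0.05580; [4] prior 0.36, lik 0.31, product 0.1116; [5] prior 0.28, lik 0.2, product 0.05600.
Normalizing constant = 0.39710; the posterior for Coin 1 is its product over the sum, 0.05850/0.39710 = 0.147.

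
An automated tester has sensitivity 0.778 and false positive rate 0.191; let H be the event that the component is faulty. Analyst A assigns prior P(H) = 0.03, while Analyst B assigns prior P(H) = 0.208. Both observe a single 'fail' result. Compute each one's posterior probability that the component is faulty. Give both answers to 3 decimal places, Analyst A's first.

Analyst A: 0.112; Analyst B: 0.517

The likelihood ratio for a 'fail' result is 0.778/0.191 = 4.0733.
Analyst A: prior odds 0.03/0.97 = 0.030928; posterior odds 0.12598; posterior probability 0.112.
Analyst B: prior odds 0.208/0.792 = 0.26263; posterior odds 1.0698; posterior probability 0.517.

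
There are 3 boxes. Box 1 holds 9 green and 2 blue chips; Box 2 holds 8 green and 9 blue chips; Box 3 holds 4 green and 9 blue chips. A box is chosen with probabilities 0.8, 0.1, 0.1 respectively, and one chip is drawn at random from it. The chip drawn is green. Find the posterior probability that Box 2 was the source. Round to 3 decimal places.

P(green|Box 1) = 0.8182; P(green|Box 2) = 0.4706; P(green|Box 3) = 0.3077.
Prior × likelihood for each source: 0.8·0.8182=0.6545, 0.1·0.4706=0.04706, 0.1·0.3077=0.03077. Summing gives P(green) = 0.73237.
P(Box 2 | green) = 0.04706 / 0.73237 = 0.064.

Posterior probability ≈ 0.064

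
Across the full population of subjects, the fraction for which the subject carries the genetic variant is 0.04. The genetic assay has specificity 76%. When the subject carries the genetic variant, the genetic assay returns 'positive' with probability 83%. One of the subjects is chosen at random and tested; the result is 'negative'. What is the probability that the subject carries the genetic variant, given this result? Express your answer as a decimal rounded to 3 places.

Write H for 'the subject carries the genetic variant'. Prior odds H:¬H = 0.04/0.96 = 0.041667. For the 'negative' outcome, the likelihood ratio is 0.17/0.76 = 0.22368.
Posterior odds = 0.041667 × 0.22368 = 0.0093202, so P(H|E) = 0.0093202/(1+0.0093202) = 0.009.

P(H | E) ≈ 0.009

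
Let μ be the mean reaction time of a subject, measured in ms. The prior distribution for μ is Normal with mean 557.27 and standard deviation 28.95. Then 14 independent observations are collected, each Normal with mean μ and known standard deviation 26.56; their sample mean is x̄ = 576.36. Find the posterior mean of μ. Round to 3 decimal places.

With known σ, the Normal prior is conjugate. Weight on the data is w = (n/σ²)/(n/σ² + 1/τ₀²) = 0.0198460/(0.0198460+0.00119317) = 0.94329.
Posterior mean = w·x̄ + (1−w)·μ₀ = 0.94329·576.36 + 0.056712·557.27 = 575.277.

Posterior mean ≈ 575.277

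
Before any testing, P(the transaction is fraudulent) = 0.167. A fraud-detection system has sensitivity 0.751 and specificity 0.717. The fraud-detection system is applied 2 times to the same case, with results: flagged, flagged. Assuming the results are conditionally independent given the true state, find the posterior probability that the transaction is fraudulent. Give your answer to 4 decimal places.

Posterior P(H) ≈ 0.5854

Let H be the event that the transaction is fraudulent; start with P(H) = 0.167. P('flagged'|H) = 0.751, P('flagged'|¬H) = 0.283.
Update on result 1 ('flagged'): P(H) ← 0.751·0.1670 / (0.751·0.1670 + 0.283·0.8330) = 0.12542/0.36116 = 0.3473.
Update on result 2 ('flagged'): P(H) ← 0.751·0.3473 / (0.751·0.3473 + 0.283·0.6527) = 0.26080/0.44552 = 0.5854.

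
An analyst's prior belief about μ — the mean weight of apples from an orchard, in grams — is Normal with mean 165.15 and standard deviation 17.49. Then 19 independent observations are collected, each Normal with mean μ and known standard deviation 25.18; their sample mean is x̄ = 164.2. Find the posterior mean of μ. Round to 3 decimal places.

Prior precision 1/τ₀² = 1/17.49² = 0.00326904; data precision n/σ² = 19/25.18² = 0.0299669.
Posterior precision = 0.00326904 + 0.0299669 = 0.0332360.
Posterior mean = (0.00326904·165.15 + 0.0299669·164.2) / 0.0332360 = 164.293.

Posterior mean ≈ 164.293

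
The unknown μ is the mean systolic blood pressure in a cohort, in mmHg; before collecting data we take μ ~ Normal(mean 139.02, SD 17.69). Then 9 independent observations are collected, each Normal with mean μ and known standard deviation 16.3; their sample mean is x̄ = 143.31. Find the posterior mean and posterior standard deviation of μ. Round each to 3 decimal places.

Prior precision 1/τ₀² = 1/17.69² = 0.00319554; data precision n/σ² = 9/16.3² = 0.0338741.
Posterior precision = 0.00319554 + 0.0338741 = 0.0370696, giving posterior SD = 1/√0.0370696 = 5.194.
Posterior mean = (0.00319554·139.02 + 0.0338741·143.31) / 0.0370696 = 142.940.

Posterior mean ≈ 142.940; posterior SD ≈ 5.194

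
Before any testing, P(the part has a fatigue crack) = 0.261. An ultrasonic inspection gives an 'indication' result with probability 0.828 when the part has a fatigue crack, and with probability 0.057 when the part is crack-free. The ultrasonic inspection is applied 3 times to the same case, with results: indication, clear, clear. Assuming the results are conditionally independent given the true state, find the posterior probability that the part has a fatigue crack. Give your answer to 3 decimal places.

Posterior P(H) ≈ 0.146

With H the event that the part has a fatigue crack, the joint likelihood of the observed sequence is P(data|H) = 0.828·0.172·0.172 = 0.024496 and P(data|¬H) = 0.057·0.943·0.943 = 0.050687.
Bayes: P(H|data) = 0.261·0.024496 / (0.261·0.024496 + 0.739·0.050687) = 0.0063933/0.043851 = 0.1458.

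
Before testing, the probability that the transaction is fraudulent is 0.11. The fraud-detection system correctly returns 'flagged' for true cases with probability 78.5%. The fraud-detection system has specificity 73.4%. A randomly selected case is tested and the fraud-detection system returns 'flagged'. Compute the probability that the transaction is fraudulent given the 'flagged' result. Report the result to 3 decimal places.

P(H | E) ≈ 0.267

Write H for 'the transaction is fraudulent'. Prior odds H:¬H = 0.11/0.89 = 0.12360. For the 'flagged' outcome, the likelihood ratio is 0.785/0.266 = 2.9511.
Posterior odds = 0.12360 × 2.9511 = 0.36475, so P(H|E) = 0.36475/(1+0.36475) = 0.267.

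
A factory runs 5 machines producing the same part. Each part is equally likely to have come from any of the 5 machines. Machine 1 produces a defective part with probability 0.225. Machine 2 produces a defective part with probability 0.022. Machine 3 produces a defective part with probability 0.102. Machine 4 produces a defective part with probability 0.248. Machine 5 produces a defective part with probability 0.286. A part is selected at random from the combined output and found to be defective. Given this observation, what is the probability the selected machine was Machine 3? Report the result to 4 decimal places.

Posterior probability ≈ 0.1155

P(defective|M1) = 0.225; P(defective|M2) = 0.022; P(defective|M3) = 0.102; P(defective|M4) = 0.248; P(defective|M5) = 0.286.
Prior × likelihood for each source: 0.2·0.225=0.04500, 0.2·0.022=0.004400, 0.2·0.102=0.02040, 0.2·0.248=0.04960, 0.2·0.286=0.05720. Summing gives P(defective) = 0.17660.
P(Machine 3 | defective) = 0.02040 / 0.17660 = 0.1155.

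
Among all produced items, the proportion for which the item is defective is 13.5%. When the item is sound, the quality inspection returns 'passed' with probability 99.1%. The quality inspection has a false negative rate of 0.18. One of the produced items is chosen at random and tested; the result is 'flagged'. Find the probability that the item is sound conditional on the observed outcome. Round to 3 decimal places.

P(¬H | E) ≈ 0.066

Write H for 'the item is defective'. Prior odds H:¬H = 0.135/0.865 = 0.15607. For the 'flagged' outcome, the likelihood ratio is 0.82/0.009 = 91.111.
Posterior odds = 0.15607 × 91.111 = 14.220, so P(H|E) = 14.220/(1+14.220) = 0.934. Then P(¬H|E) = 1 − 0.934 = 0.066.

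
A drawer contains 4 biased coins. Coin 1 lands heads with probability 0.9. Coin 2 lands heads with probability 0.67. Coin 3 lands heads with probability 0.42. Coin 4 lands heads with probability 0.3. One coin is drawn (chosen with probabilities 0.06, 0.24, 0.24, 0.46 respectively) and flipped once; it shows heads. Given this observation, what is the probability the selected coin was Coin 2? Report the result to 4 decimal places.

P(heads|C1) = 0.9; P(heads|C2) = 0.67; P(heads|C3) = 0.42; P(heads|C4) = 0.3.
Prior × likelihood for each source: 0.06·0.9=0.05400, 0.24·0.67=0.1608, 0.24·0.42=0.1008, 0.46·0.3=0.1380. Summing gives P(heads) = 0.45360.
P(Coin 2 | heads) = 0.1608 / 0.45360 = 0.3545.

Posterior probability ≈ 0.3545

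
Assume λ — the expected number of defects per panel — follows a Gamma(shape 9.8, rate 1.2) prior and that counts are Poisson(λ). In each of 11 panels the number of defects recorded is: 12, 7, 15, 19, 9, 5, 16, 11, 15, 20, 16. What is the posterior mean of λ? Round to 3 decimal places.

The Poisson likelihood adds the total count to the shape and the number of exposure periods to the rate. Here ∑xᵢ = 145 and n = 11, so shape 9.8→154.8 and rate 1.2→12.2.
Posterior mean = shape/rate = 154.8/12.2 = 12.689.

Posterior mean ≈ 12.689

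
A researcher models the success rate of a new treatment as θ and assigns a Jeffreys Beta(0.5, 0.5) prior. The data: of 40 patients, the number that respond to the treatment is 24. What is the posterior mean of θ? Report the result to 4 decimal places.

The binomial likelihood is conjugate to the Beta prior: with 24 successes and 16 failures, the posterior is Beta(0.5+24, 0.5+16) = Beta(24.5, 16.5).
E[θ | data] = 24.5/(24.5+16.5) = 0.5976.

Posterior mean ≈ 0.5976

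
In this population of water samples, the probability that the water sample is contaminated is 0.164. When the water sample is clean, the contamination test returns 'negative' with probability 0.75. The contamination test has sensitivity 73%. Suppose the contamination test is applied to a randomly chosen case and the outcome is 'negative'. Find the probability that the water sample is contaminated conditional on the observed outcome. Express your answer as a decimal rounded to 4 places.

P(H | E) ≈ 0.0660

Let H be the event that the water sample is contaminated. P(H) = 0.164, so P(¬H) = 0.836. With E the 'negative' result, P(E|H) = 0.27 and P(E|¬H) = 0.75.
P(E) = 0.27·0.164 + 0.75·0.836 = 0.044280 + 0.62700 = 0.67128.
By Bayes' theorem, P(H|E) = 0.044280 / 0.67128 = 0.0660.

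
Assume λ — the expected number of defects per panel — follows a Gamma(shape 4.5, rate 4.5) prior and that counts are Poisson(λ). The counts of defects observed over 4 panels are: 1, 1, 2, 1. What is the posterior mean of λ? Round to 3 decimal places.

Total count ∑xᵢ = 5 over n = 4 panels.
Gamma is conjugate to the Poisson likelihood: posterior is Gamma(shape = 4.5+5 = 9.5, rate = 4.5+4 = 8.5).
E[λ | data] = 9.5/8.5 = 1.118.

Posterior mean ≈ 1.118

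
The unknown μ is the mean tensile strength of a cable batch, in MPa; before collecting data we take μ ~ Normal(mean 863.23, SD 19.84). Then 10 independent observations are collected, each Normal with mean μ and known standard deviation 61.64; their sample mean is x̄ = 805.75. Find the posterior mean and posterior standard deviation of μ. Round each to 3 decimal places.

Posterior mean ≈ 833.982; posterior SD ≈ 13.904

With known σ, the Normal prior is conjugate. Weight on the data is w = (n/σ²)/(n/σ² + 1/τ₀²) = 0.00263193/(0.00263193+0.00254049) = 0.50884.
Posterior mean = w·x̄ + (1−w)·μ₀ = 0.50884·805.75 + 0.49116·863.23 = 833.982. Posterior variance = 1/(0.00263193+0.00254049) = 193.333, so SD = 13.904.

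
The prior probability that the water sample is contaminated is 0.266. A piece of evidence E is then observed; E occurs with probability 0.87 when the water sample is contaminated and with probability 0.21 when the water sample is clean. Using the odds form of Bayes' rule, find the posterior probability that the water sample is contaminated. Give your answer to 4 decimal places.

Prior odds = 0.266/(1−0.266) = 0.36240. In log-odds, ln(0.36240) = -1.0150.
Add log likelihood ratio: ln(4.1429) = 1.4214.
Posterior log-odds = 0.40637, so posterior odds = exp(0.40637) = 1.5014. Converting, P(H|E) = 1.5014/2.5014 = 0.6002.

Posterior probability ≈ 0.6002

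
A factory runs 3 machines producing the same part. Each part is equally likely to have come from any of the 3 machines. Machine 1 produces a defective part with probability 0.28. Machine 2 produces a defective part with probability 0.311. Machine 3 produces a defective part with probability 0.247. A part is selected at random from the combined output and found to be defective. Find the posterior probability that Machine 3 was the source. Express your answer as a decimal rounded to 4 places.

Posterior probability ≈ 0.2947

P(defective|M1) = 0.28; P(defective|M2) = 0.311; P(defective|M3) = 0.247.
Prior × likelihood for each source: 0.333333·0.28=0.09333, 0.333333·0.311=0.1037, 0.333333·0.247=0.08233. Summing gives P(defective) = 0.27933.
P(Machine 3 | defective) = 0.08233 / 0.27933 = 0.2947.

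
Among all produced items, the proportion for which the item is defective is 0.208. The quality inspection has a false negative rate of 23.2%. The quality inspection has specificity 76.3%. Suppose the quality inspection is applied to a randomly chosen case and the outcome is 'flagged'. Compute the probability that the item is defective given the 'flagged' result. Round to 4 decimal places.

P(H | E) ≈ 0.4598

Write H for 'the item is defective'. Prior odds H:¬H = 0.208/0.792 = 0.26263. For the 'flagged' outcome, the likelihood ratio is 0.768/0.237 = 3.2405.
Posterior odds = 0.26263 × 3.2405 = 0.85104, so P(H|E) = 0.85104/(1+0.85104) = 0.4598.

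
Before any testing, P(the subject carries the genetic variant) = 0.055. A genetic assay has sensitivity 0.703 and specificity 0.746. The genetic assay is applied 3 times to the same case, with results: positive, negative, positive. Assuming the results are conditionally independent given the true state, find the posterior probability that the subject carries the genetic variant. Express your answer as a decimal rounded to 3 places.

With H the event that the subject carries the genetic variant, the joint likelihood of the observed sequence is P(data|H) = 0.703·0.297·0.703 = 0.14678 and P(data|¬H) = 0.254·0.746·0.254 = 0.048129.
Bayes: P(H|data) = 0.055·0.14678 / (0.055·0.14678 + 0.945·0.048129) = 0.0080729/0.053555 = 0.1507.

Posterior P(H) ≈ 0.151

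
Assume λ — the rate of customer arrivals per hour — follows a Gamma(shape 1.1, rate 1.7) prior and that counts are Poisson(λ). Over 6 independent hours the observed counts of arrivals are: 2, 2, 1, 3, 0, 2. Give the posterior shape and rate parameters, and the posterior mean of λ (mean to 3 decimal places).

Posterior: Gamma(shape=11.1, rate=7.7); mean ≈ 1.442

The Poisson likelihood adds the total count to the shape and the number of exposure periods to the rate. Here ∑xᵢ = 10 and n = 6, so shape 1.1→11.1 and rate 1.7→7.7.
E[λ | data] = 11.1/7.7 = 1.442.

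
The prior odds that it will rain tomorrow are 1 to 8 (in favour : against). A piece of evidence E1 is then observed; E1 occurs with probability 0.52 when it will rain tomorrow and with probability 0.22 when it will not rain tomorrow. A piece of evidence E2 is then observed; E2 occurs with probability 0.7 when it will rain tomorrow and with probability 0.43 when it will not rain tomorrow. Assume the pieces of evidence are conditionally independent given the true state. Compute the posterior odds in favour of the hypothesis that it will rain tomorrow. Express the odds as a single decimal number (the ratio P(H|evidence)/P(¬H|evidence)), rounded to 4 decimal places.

Prior odds = 1/8 = 0.12500. In log-odds, ln(0.12500) = -2.0794.
Add log likelihood ratios: ln(2.3636) + ln(1.6279) = 1.3475.
Posterior log-odds = -0.73195, so posterior odds = exp(-0.73195) = 0.48097.

Posterior odds ≈ 0.4810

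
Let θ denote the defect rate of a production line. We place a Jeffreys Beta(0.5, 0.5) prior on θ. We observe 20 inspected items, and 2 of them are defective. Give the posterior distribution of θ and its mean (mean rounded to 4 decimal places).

Posterior: Beta(2.5, 18.5); mean ≈ 0.1190

The binomial likelihood is conjugate to the Beta prior: with 2 successes and 18 failures, the posterior is Beta(0.5+2, 0.5+18) = Beta(2.5, 18.5).
E[θ | data] = 2.5/(2.5+18.5) = 0.1190.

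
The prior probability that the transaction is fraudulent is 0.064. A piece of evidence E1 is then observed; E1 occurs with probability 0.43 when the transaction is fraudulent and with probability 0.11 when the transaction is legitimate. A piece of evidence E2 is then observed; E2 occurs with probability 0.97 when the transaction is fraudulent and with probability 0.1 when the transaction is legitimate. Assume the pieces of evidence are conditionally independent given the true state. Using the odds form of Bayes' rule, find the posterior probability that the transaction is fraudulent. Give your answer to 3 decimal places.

Prior odds = 0.064/(1−0.064) = 0.068376.
Likelihood ratio for E1 = 0.43/0.11 = 3.9091.
Likelihood ratio for E2 = 0.97/0.1 = 9.7000.
Posterior odds = prior odds × LR₁ × LR₂ = 2.5927.
Posterior probability = odds/(1+odds) = 2.5927/3.5927 = 0.722.

Posterior probability ≈ 0.722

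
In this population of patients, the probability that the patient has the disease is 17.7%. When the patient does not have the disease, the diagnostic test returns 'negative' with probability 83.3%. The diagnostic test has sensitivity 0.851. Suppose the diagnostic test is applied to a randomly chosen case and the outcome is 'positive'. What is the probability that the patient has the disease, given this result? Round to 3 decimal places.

P(H | E) ≈ 0.523

Let H be the event that the patient has the disease. P(H) = 0.177, so P(¬H) = 0.823. With E the 'positive' result, P(E|H) = 0.851 and P(E|¬H) = 0.167.
P(E) = 0.851·0.177 + 0.167·0.823 = 0.15063 + 0.13744 = 0.28807.
By Bayes' theorem, P(H|E) = 0.15063 / 0.28807 = 0.523.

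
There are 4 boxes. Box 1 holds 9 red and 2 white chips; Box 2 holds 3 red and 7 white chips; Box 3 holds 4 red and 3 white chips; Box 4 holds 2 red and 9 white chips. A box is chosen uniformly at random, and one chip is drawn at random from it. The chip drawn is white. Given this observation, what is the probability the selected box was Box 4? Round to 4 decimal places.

Posterior probability ≈ 0.3844

Tabulate prior·likelihood by source: [1] prior 0.25, lik 0.1818, product 0.04545; [2] prior 0.25, lik 0.7, product 0.1750; [3] prior 0.25, lik 0.4286, product 0.1071; [4] prior 0.25, lik 0.8182, product 0.2045.
Normalizing constant = 0.53214; the posterior for Box 4 is its product over the sum, 0.2045/0.53214 = 0.3844.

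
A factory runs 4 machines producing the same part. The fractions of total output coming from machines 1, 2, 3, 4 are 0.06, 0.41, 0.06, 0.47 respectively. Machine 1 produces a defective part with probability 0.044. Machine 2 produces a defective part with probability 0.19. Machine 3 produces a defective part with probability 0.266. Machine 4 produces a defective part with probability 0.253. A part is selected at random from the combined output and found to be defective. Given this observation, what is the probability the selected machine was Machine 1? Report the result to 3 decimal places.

Posterior probability ≈ 0.012

Tabulate prior·likelihood by source: [1] prior 0.06, lik 0.044, product 0.002640; [2] prior 0.41, lik 0.19, product 0.07790; [3] prior 0.06, lik 0.266, product 0.01596; [4] prior 0.47, lik 0.253, product 0.1189.
Normalizing constant = 0.21541; the posterior for Machine 1 is its product over the sum, 0.002640/0.21541 = 0.012.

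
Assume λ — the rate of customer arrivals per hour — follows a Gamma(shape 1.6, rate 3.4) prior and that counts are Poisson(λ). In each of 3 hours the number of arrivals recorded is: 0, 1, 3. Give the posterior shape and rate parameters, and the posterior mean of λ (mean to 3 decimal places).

The Poisson likelihood adds the total count to the shape and the number of exposure periods to the rate. Here ∑xᵢ = 4 and n = 3, so shape 1.6→5.6 and rate 3.4→6.4.
E[λ | data] = 5.6/6.4 = 0.875.

Posterior: Gamma(shape=5.6, rate=6.4); mean ≈ 0.875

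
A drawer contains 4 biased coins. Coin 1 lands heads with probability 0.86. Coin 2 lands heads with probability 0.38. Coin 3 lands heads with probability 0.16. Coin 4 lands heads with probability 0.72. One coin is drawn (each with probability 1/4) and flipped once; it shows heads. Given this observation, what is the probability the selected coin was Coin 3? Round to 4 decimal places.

P(heads|C1) = 0.86; P(heads|C2) = 0.38; P(heads|C3) = 0.16; P(heads|C4) = 0.72.
Prior × likelihood for each source: 0.25·0.86=0.2150, 0.25·0.38=0.09500, 0.25·0.16=0.04000, 0.25·0.72=0.1800. Summing gives P(heads) = 0.53000.
P(Coin 3 | heads) = 0.04000 / 0.53000 = 0.0755.

Posterior probability ≈ 0.0755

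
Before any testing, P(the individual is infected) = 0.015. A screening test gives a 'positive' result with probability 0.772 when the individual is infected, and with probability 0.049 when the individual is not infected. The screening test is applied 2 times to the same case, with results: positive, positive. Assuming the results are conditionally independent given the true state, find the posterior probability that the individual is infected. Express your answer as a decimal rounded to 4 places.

Let H be the event that the individual is infected; start with P(H) = 0.015. P('positive'|H) = 0.772, P('positive'|¬H) = 0.049.
Update on result 1 ('positive'): P(H) ← 0.772·0.0150 / (0.772·0.0150 + 0.049·0.9850) = 0.011580/0.059845 = 0.1935.
Update on result 2 ('positive'): P(H) ← 0.772·0.1935 / (0.772·0.1935 + 0.049·0.8065) = 0.14938/0.18890 = 0.7908.

Posterior P(H) ≈ 0.7908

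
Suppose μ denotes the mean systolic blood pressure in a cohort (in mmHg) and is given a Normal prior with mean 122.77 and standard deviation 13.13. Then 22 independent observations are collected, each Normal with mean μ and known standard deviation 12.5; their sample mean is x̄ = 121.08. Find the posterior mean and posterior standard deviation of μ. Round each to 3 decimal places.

With known σ, the Normal prior is conjugate. Weight on the data is w = (n/σ²)/(n/σ² + 1/τ₀²) = 0.140800/(0.140800+0.00580057) = 0.96043.
Posterior mean = w·x̄ + (1−w)·μ₀ = 0.96043·121.08 + 0.039567·122.77 = 121.147. Posterior variance = 1/(0.140800+0.00580057) = 6.82126, so SD = 2.612.

Posterior mean ≈ 121.147; posterior SD ≈ 2.612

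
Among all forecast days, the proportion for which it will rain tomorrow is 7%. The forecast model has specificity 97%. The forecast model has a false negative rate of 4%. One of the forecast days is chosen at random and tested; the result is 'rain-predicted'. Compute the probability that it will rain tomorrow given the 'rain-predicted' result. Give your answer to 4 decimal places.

P(H | E) ≈ 0.7066

Write H for 'it will rain tomorrow'. Prior odds H:¬H = 0.07/0.93 = 0.075269. For the 'rain-predicted' outcome, the likelihood ratio is 0.96/0.03 = 32.000.
Posterior odds = 0.075269 × 32.000 = 2.4086, so P(H|E) = 2.4086/(1+2.4086) = 0.7066.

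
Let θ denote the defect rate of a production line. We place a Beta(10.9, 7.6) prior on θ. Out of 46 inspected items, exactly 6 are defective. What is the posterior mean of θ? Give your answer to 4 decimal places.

The binomial likelihood is conjugate to the Beta prior: with 6 successes and 40 failures, the posterior is Beta(10.9+6, 7.6+40) = Beta(16.9, 47.6).
Posterior mean = α/(α+β) = 16.9/64.5 = 0.2620.

Posterior mean ≈ 0.2620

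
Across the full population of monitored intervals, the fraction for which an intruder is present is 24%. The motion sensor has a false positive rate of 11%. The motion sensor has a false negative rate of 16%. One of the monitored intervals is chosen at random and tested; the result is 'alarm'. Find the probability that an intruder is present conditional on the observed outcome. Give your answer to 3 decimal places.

P(H | E) ≈ 0.707

Let H be the event that an intruder is present. P(H) = 0.24, so P(¬H) = 0.76. With E the 'alarm' result, P(E|H) = 0.84 and P(E|¬H) = 0.11.
P(E) = 0.84·0.24 + 0.11·0.76 = 0.20160 + 0.083600 = 0.28520.
By Bayes' theorem, P(H|E) = 0.20160 / 0.28520 = 0.707.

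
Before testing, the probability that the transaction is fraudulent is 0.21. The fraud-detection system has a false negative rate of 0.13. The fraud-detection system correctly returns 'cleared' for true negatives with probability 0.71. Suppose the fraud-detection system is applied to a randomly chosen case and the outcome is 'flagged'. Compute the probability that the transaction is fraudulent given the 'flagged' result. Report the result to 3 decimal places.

P(H | E) ≈ 0.444

Let H be the event that the transaction is fraudulent. P(H) = 0.21, so P(¬H) = 0.79. With E the 'flagged' result, P(E|H) = 0.87 and P(E|¬H) = 0.29.
P(E) = 0.87·0.21 + 0.29·0.79 = 0.18270 + 0.22910 = 0.41180.
By Bayes' theorem, P(H|E) = 0.18270 / 0.41180 = 0.444.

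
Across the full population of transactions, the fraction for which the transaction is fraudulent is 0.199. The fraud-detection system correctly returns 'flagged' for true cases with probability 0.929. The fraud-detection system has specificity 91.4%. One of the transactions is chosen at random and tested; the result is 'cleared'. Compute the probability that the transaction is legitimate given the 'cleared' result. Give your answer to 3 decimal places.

P(¬H | E) ≈ 0.981

Write H for 'the transaction is fraudulent'. Prior odds H:¬H = 0.199/0.801 = 0.24844. For the 'cleared' outcome, the likelihood ratio is 0.071/0.914 = 0.077681.
Posterior odds = 0.24844 × 0.077681 = 0.019299, so P(H|E) = 0.019299/(1+0.019299) = 0.019. Then P(¬H|E) = 1 − 0.019 = 0.981.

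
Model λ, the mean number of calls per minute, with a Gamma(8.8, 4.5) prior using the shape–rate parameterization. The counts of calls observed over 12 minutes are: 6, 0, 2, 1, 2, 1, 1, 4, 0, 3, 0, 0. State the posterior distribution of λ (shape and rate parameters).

The Poisson likelihood adds the total count to the shape and the number of exposure periods to the rate. Here ∑xᵢ = 20 and n = 12, so shape 8.8→28.8 and rate 4.5→16.5.

Posterior: Gamma(shape=28.8, rate=16.5)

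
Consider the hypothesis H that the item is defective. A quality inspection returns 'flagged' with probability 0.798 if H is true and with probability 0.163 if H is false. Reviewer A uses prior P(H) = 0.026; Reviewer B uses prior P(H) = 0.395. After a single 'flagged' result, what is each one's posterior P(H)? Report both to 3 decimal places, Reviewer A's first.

Reviewer A: 0.116; Reviewer B: 0.762

P('+'|H) = 0.798, P('+'|¬H) = 0.163.
Reviewer A: numerator 0.798·0.026 = 0.020748; evidence = 0.020748+0.163·0.974 = 0.17951; posterior = 0.116.
Reviewer B: numerator 0.798·0.395 = 0.31521; evidence = 0.31521+0.163·0.605 = 0.41383; posterior = 0.762.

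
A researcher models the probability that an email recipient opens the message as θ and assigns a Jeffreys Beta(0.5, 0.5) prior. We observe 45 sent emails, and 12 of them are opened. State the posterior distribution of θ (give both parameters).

Posterior: Beta(12.5, 33.5)

Observing 12 successes and 33 failures updates Beta(0.5, 0.5) by adding the success and failure counts to the two shape parameters: α = 0.5+12 = 12.5, β = 0.5+33 = 33.5.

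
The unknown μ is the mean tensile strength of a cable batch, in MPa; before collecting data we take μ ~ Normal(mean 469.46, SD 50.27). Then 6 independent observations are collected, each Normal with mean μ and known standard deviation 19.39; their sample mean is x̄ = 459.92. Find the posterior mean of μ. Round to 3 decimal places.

Posterior mean ≈ 460.151

Prior precision 1/τ₀² = 1/50.27² = 0.00039571; data precision n/σ² = 6/19.39² = 0.0159586.
Posterior precision = 0.00039571 + 0.0159586 = 0.0163543.
Posterior mean = (0.00039571·469.46 + 0.0159586·459.92) / 0.0163543 = 460.151.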